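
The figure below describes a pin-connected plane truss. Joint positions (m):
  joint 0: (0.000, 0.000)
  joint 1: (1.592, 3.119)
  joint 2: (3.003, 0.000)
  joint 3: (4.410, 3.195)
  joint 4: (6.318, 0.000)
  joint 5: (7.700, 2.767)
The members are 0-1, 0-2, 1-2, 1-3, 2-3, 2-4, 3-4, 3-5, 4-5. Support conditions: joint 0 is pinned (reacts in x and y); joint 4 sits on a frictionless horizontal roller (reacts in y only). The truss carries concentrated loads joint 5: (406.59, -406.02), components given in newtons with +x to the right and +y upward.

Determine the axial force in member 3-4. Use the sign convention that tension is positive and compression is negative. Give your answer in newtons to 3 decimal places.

-397.549

N=6 nodes, M=9 members, R=3 reactions → 2N=12, M+R=12
member 0 (0-1): L=3.5018, (cx,cy)=(0.4546,0.8907)
member 1 (0-2): L=3.0030, (cx,cy)=(1.0000,0.0000)
member 2 (1-2): L=3.4233, (cx,cy)=(0.4122,-0.9111)
member 3 (1-3): L=2.8190, (cx,cy)=(0.9996,0.0270)
member 4 (2-3): L=3.4911, (cx,cy)=(0.4030,0.9152)
member 5 (2-4): L=3.3150, (cx,cy)=(1.0000,0.0000)
member 6 (3-4): L=3.7214, (cx,cy)=(0.5127,-0.8586)
member 7 (3-5): L=3.3177, (cx,cy)=(0.9916,-0.1290)
member 8 (4-5): L=3.0929, (cx,cy)=(0.4468,0.8946)
solve A·x = −loads:
  F[0-1] = +299.6360 N (tension)
  F[0-2] = +270.3686 N (tension)
  F[1-2] = -285.4056 N (compression)
  F[1-3] = +253.9504 N (tension)
  F[2-3] = +284.1323 N (tension)
  F[2-4] = +38.2190 N (tension)
  F[3-4] = -397.5495 N (compression)
  F[3-5] = +577.0227 N (tension)
  F[4-5] = -370.6392 N (compression)
  Rx@0 = -406.5900 N
  Ry@0 = -266.8810 N
  Ry@4 = +672.9010 N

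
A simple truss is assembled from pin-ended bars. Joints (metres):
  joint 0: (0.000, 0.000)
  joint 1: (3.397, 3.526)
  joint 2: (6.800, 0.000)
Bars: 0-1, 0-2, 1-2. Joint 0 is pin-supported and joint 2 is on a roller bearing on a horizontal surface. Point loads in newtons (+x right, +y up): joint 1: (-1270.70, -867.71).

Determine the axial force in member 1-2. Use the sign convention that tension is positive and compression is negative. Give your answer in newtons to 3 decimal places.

N=3 nodes, M=3 members, R=3 reactions → 2N=6, M+R=6
member 0 (0-1): L=4.8962, (cx,cy)=(0.6938,0.7202)
member 1 (0-2): L=6.8000, (cx,cy)=(1.0000,0.0000)
member 2 (1-2): L=4.9003, (cx,cy)=(0.6944,-0.7195)
solve A·x = −loads:
  F[0-1] = -1517.9081 N (compression)
  F[0-2] = -217.5595 N (compression)
  F[1-2] = +313.2854 N (tension)
  Rx@0 = +1270.7000 N
  Ry@0 = +1093.1331 N
  Ry@2 = -225.4231 N

313.285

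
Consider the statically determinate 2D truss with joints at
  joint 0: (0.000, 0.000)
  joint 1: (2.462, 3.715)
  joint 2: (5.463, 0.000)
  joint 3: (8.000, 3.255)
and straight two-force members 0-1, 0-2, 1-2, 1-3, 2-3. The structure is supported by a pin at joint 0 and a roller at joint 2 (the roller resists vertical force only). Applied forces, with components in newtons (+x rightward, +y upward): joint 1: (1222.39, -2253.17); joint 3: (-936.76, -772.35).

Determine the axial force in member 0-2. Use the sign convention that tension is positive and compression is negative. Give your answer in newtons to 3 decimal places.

N=4 nodes, M=5 members, R=3 reactions → 2N=8, M+R=8
member 0 (0-1): L=4.4568, (cx,cy)=(0.5524,0.8336)
member 1 (0-2): L=5.4630, (cx,cy)=(1.0000,0.0000)
member 2 (1-2): L=4.7757, (cx,cy)=(0.6284,-0.7779)
member 3 (1-3): L=5.5571, (cx,cy)=(0.9966,-0.0828)
member 4 (2-3): L=4.1269, (cx,cy)=(0.6147,0.7887)
solve A·x = −loads:
  F[0-1] = -726.9329 N (compression)
  F[0-2] = +687.2021 N (tension)
  F[1-2] = -2083.9583 N (compression)
  F[1-3] = -315.5049 N (compression)
  F[2-3] = -1012.3505 N (compression)
  Rx@0 = -285.6300 N
  Ry@0 = +605.9466 N
  Ry@2 = +2419.5734 N

687.202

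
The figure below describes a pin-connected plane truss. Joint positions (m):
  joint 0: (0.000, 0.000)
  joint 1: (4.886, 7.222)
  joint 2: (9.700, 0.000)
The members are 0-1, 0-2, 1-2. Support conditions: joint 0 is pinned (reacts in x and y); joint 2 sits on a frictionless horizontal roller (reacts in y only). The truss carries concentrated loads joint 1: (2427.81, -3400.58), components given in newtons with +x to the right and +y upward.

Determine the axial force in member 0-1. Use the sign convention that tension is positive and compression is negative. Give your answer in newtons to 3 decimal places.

144.790

N=3 nodes, M=3 members, R=3 reactions → 2N=6, M+R=6
member 0 (0-1): L=8.7195, (cx,cy)=(0.5604,0.8283)
member 1 (0-2): L=9.7000, (cx,cy)=(1.0000,0.0000)
member 2 (1-2): L=8.6794, (cx,cy)=(0.5546,-0.8321)
solve A·x = −loads:
  F[0-1] = +144.7897 N (tension)
  F[0-2] = +2346.6769 N (tension)
  F[1-2] = -4230.9376 N (compression)
  Rx@0 = -2427.8100 N
  Ry@0 = -119.9229 N
  Ry@2 = +3520.5029 N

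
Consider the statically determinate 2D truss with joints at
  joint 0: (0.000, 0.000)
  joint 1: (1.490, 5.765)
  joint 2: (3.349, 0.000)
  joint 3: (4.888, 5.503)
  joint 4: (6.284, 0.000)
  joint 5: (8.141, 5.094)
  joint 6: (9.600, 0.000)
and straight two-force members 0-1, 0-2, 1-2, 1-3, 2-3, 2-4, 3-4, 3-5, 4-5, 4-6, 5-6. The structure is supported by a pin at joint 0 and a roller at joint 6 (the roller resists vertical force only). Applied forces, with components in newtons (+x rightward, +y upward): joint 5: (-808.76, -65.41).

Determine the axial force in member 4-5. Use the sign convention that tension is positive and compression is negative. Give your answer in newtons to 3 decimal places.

N=7 nodes, M=11 members, R=3 reactions → 2N=14, M+R=14
member 0 (0-1): L=5.9544, (cx,cy)=(0.2502,0.9682)
member 1 (0-2): L=3.3490, (cx,cy)=(1.0000,0.0000)
member 2 (1-2): L=6.0573, (cx,cy)=(0.3069,-0.9517)
member 3 (1-3): L=3.4081, (cx,cy)=(0.9970,-0.0769)
member 4 (2-3): L=5.7142, (cx,cy)=(0.2693,0.9630)
member 5 (2-4): L=2.9350, (cx,cy)=(1.0000,0.0000)
member 6 (3-4): L=5.6773, (cx,cy)=(0.2459,-0.9693)
member 7 (3-5): L=3.2786, (cx,cy)=(0.9922,-0.1247)
member 8 (4-5): L=5.4219, (cx,cy)=(0.3425,0.9395)
member 9 (4-6): L=3.3160, (cx,cy)=(1.0000,0.0000)
member 10 (5-6): L=5.2988, (cx,cy)=(0.2753,-0.9613)
solve A·x = −loads:
  F[0-1] = -453.5177 N (compression)
  F[0-2] = -695.2747 N (compression)
  F[1-2] = +482.5451 N (tension)
  F[1-3] = -262.3555 N (compression)
  F[2-3] = -476.8799 N (compression)
  F[2-4] = -418.7422 N (compression)
  F[3-4] = +520.1788 N (tension)
  F[3-5] = -522.0029 N (compression)
  F[4-5] = -536.6664 N (compression)
  F[4-6] = -107.0275 N (compression)
  F[5-6] = +388.7043 N (tension)
  Rx@0 = +808.7600 N
  Ry@0 = +439.0892 N
  Ry@6 = -373.6792 N

-536.666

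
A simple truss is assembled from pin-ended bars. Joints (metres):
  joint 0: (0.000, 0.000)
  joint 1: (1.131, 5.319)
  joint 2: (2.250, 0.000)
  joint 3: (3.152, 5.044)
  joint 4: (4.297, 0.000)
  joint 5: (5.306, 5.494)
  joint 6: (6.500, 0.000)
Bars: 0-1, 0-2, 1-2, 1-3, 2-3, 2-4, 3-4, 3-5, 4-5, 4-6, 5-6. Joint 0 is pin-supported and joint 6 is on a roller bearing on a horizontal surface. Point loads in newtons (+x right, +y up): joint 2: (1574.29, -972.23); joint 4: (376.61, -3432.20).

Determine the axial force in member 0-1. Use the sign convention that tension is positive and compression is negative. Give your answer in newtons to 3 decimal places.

N=7 nodes, M=11 members, R=3 reactions → 2N=14, M+R=14
member 0 (0-1): L=5.4379, (cx,cy)=(0.2080,0.9781)
member 1 (0-2): L=2.2500, (cx,cy)=(1.0000,0.0000)
member 2 (1-2): L=5.4354, (cx,cy)=(0.2059,-0.9786)
member 3 (1-3): L=2.0396, (cx,cy)=(0.9909,-0.1348)
member 4 (2-3): L=5.1240, (cx,cy)=(0.1760,0.9844)
member 5 (2-4): L=2.0470, (cx,cy)=(1.0000,0.0000)
member 6 (3-4): L=5.1723, (cx,cy)=(0.2214,-0.9752)
member 7 (3-5): L=2.2005, (cx,cy)=(0.9789,0.2045)
member 8 (4-5): L=5.5859, (cx,cy)=(0.1806,0.9836)
member 9 (4-6): L=2.2030, (cx,cy)=(1.0000,0.0000)
member 10 (5-6): L=5.6222, (cx,cy)=(0.2124,-0.9772)
solve A·x = −loads:
  F[0-1] = -1839.1590 N (compression)
  F[0-2] = +2333.4159 N (tension)
  F[1-2] = +1947.2507 N (tension)
  F[1-3] = -790.6183 N (compression)
  F[2-3] = -948.1144 N (compression)
  F[2-4] = +1326.9092 N (tension)
  F[3-4] = +614.9964 N (tension)
  F[3-5] = -1109.8969 N (compression)
  F[4-5] = +2879.8339 N (tension)
  F[4-6] = +566.2458 N (tension)
  F[5-6] = -2666.3100 N (compression)
  Rx@0 = -1950.9000 N
  Ry@0 = +1798.9406 N
  Ry@6 = +2605.4894 N

-1839.159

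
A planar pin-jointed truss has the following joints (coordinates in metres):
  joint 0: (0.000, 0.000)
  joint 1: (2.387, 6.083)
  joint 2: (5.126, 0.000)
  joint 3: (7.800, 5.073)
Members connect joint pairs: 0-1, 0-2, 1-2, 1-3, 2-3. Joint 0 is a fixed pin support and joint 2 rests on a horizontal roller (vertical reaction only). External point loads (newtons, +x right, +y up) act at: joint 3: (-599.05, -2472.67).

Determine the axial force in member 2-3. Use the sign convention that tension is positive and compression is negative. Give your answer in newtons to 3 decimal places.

-2659.893

N=4 nodes, M=5 members, R=3 reactions → 2N=8, M+R=8
member 0 (0-1): L=6.5346, (cx,cy)=(0.3653,0.9309)
member 1 (0-2): L=5.1260, (cx,cy)=(1.0000,0.0000)
member 2 (1-2): L=6.6712, (cx,cy)=(0.4106,-0.9118)
member 3 (1-3): L=5.5064, (cx,cy)=(0.9830,-0.1834)
member 4 (2-3): L=5.7346, (cx,cy)=(0.4663,0.8846)
solve A·x = −loads:
  F[0-1] = +748.7666 N (tension)
  F[0-2] = -872.5653 N (compression)
  F[1-2] = -895.6396 N (compression)
  F[1-3] = +652.3052 N (tension)
  F[2-3] = -2659.8931 N (compression)
  Rx@0 = +599.0500 N
  Ry@0 = -697.0228 N
  Ry@2 = +3169.6928 N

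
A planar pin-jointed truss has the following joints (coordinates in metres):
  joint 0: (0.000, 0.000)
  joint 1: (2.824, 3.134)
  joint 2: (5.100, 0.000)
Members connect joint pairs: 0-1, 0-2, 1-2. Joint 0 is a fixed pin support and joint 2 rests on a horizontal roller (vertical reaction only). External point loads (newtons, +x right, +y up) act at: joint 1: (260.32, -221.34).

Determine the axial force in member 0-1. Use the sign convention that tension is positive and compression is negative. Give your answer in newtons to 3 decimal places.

82.368

N=3 nodes, M=3 members, R=3 reactions → 2N=6, M+R=6
member 0 (0-1): L=4.2186, (cx,cy)=(0.6694,0.7429)
member 1 (0-2): L=5.1000, (cx,cy)=(1.0000,0.0000)
member 2 (1-2): L=3.8733, (cx,cy)=(0.5876,-0.8091)
solve A·x = −loads:
  F[0-1] = +82.3682 N (tension)
  F[0-2] = +205.1819 N (tension)
  F[1-2] = -349.1751 N (compression)
  Rx@0 = -260.3200 N
  Ry@0 = -61.1908 N
  Ry@2 = +282.5308 N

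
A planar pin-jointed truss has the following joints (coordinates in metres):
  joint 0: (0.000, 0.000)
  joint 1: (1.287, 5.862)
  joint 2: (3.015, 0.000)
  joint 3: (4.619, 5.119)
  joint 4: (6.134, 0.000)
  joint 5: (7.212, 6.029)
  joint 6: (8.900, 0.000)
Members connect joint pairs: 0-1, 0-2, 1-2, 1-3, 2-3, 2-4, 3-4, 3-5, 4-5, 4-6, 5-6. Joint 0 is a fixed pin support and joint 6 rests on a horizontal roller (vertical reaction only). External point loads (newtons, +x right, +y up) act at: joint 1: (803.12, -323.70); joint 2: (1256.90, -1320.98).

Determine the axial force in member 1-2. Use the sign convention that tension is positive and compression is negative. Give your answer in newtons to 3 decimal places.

565.984

N=7 nodes, M=11 members, R=3 reactions → 2N=14, M+R=14
member 0 (0-1): L=6.0016, (cx,cy)=(0.2144,0.9767)
member 1 (0-2): L=3.0150, (cx,cy)=(1.0000,0.0000)
member 2 (1-2): L=6.1114, (cx,cy)=(0.2828,-0.9592)
member 3 (1-3): L=3.4138, (cx,cy)=(0.9760,-0.2176)
member 4 (2-3): L=5.3644, (cx,cy)=(0.2990,0.9543)
member 5 (2-4): L=3.1190, (cx,cy)=(1.0000,0.0000)
member 6 (3-4): L=5.3385, (cx,cy)=(0.2838,-0.9589)
member 7 (3-5): L=2.7480, (cx,cy)=(0.9436,0.3311)
member 8 (4-5): L=6.1246, (cx,cy)=(0.1760,0.9844)
member 9 (4-6): L=2.7660, (cx,cy)=(1.0000,0.0000)
member 10 (5-6): L=6.2608, (cx,cy)=(0.2696,-0.9630)
solve A·x = −loads:
  F[0-1] = -636.1939 N (compression)
  F[0-2] = +2196.4468 N (tension)
  F[1-2] = +565.9842 N (tension)
  F[1-3] = -1126.5856 N (compression)
  F[2-3] = +815.3954 N (tension)
  F[2-4] = +855.7702 N (tension)
  F[3-4] = -1250.4846 N (compression)
  F[3-5] = -530.8474 N (compression)
  F[4-5] = +1218.0899 N (tension)
  F[4-6] = +286.4997 N (tension)
  F[5-6] = -1062.6366 N (compression)
  Rx@0 = -2060.0200 N
  Ry@0 = +621.3939 N
  Ry@6 = +1023.2861 N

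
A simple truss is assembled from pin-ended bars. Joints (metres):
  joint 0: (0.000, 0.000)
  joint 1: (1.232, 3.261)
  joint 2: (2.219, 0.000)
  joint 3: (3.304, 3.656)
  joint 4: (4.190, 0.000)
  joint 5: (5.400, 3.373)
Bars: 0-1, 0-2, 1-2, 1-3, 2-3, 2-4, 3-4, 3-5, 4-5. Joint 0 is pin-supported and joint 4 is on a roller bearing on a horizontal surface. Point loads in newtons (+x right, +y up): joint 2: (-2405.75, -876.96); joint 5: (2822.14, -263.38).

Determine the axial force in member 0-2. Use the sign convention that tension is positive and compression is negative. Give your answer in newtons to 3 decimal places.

N=6 nodes, M=9 members, R=3 reactions → 2N=12, M+R=12
member 0 (0-1): L=3.4860, (cx,cy)=(0.3534,0.9355)
member 1 (0-2): L=2.2190, (cx,cy)=(1.0000,0.0000)
member 2 (1-2): L=3.4071, (cx,cy)=(0.2897,-0.9571)
member 3 (1-3): L=2.1093, (cx,cy)=(0.9823,0.1873)
member 4 (2-3): L=3.8136, (cx,cy)=(0.2845,0.9587)
member 5 (2-4): L=1.9710, (cx,cy)=(1.0000,0.0000)
member 6 (3-4): L=3.7618, (cx,cy)=(0.2355,-0.9719)
member 7 (3-5): L=2.1150, (cx,cy)=(0.9910,-0.1338)
member 8 (4-5): L=3.5835, (cx,cy)=(0.3377,0.9413)
solve A·x = −loads:
  F[0-1] = +2068.9041 N (tension)
  F[0-2] = -314.7965 N (compression)
  F[1-2] = -1774.0944 N (compression)
  F[1-3] = +1267.5469 N (tension)
  F[2-3] = +2685.9841 N (tension)
  F[2-4] = +812.8329 N (tension)
  F[3-4] = -3280.2337 N (compression)
  F[3-5] = +2807.1232 N (tension)
  F[4-5] = +119.2296 N (tension)
  Rx@0 = -416.3900 N
  Ry@0 = -1935.3890 N
  Ry@4 = +3075.7290 N

-314.797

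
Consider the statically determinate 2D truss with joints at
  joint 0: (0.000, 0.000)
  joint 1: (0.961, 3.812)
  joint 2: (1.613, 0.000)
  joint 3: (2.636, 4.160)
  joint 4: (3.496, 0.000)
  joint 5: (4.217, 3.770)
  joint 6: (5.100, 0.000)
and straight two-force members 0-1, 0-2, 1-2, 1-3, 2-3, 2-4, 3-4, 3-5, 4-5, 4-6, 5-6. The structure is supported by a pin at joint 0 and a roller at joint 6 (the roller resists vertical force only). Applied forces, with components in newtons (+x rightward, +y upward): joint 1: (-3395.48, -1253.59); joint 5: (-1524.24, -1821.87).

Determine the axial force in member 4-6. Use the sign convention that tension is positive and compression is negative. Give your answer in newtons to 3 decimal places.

-450.177

N=7 nodes, M=11 members, R=3 reactions → 2N=14, M+R=14
member 0 (0-1): L=3.9313, (cx,cy)=(0.2445,0.9697)
member 1 (0-2): L=1.6130, (cx,cy)=(1.0000,0.0000)
member 2 (1-2): L=3.8674, (cx,cy)=(0.1686,-0.9857)
member 3 (1-3): L=1.7108, (cx,cy)=(0.9791,0.2034)
member 4 (2-3): L=4.2839, (cx,cy)=(0.2388,0.9711)
member 5 (2-4): L=1.8830, (cx,cy)=(1.0000,0.0000)
member 6 (3-4): L=4.2480, (cx,cy)=(0.2024,-0.9793)
member 7 (3-5): L=1.6284, (cx,cy)=(0.9709,-0.2395)
member 8 (4-5): L=3.8383, (cx,cy)=(0.1878,0.9822)
member 9 (4-6): L=1.6040, (cx,cy)=(1.0000,0.0000)
member 10 (5-6): L=3.8720, (cx,cy)=(0.2280,-0.9737)
solve A·x = −loads:
  F[0-1] = -5153.8638 N (compression)
  F[0-2] = -3659.8558 N (compression)
  F[1-2] = +4102.6361 N (tension)
  F[1-3] = +1474.7846 N (tension)
  F[2-3] = -4164.3915 N (compression)
  F[2-4] = -1973.7376 N (compression)
  F[3-4] = +3909.2093 N (tension)
  F[3-5] = -352.1709 N (compression)
  F[4-5] = -3897.6410 N (compression)
  F[4-6] = -450.1766 N (compression)
  F[5-6] = +1974.0606 N (tension)
  Rx@0 = +4919.7200 N
  Ry@0 = +4997.5049 N
  Ry@6 = -1922.0449 N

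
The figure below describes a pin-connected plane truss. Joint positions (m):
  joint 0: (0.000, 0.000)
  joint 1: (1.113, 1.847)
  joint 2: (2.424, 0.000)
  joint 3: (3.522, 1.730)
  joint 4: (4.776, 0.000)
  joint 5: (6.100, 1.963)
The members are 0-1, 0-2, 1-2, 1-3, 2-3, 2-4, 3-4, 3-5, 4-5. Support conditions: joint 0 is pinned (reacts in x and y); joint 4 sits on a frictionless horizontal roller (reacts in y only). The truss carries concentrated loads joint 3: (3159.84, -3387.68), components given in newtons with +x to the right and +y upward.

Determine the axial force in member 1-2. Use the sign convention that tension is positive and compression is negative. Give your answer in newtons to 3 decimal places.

N=6 nodes, M=9 members, R=3 reactions → 2N=12, M+R=12
member 0 (0-1): L=2.1564, (cx,cy)=(0.5161,0.8565)
member 1 (0-2): L=2.4240, (cx,cy)=(1.0000,0.0000)
member 2 (1-2): L=2.2650, (cx,cy)=(0.5788,-0.8155)
member 3 (1-3): L=2.4118, (cx,cy)=(0.9988,-0.0485)
member 4 (2-3): L=2.0490, (cx,cy)=(0.5359,0.8443)
member 5 (2-4): L=2.3520, (cx,cy)=(1.0000,0.0000)
member 6 (3-4): L=2.1367, (cx,cy)=(0.5869,-0.8097)
member 7 (3-5): L=2.5885, (cx,cy)=(0.9959,0.0900)
member 8 (4-5): L=2.3678, (cx,cy)=(0.5592,0.8290)
solve A·x = −loads:
  F[0-1] = +297.8404 N (tension)
  F[0-2] = +3006.1152 N (tension)
  F[1-2] = -333.4854 N (compression)
  F[1-3] = +347.1594 N (tension)
  F[2-3] = +322.0926 N (tension)
  F[2-4] = +2640.4913 N (tension)
  F[3-4] = -4499.1181 N (compression)
  F[3-5] = +0.0000 N (tension)
  F[4-5] = -0.0000 N (compression)
  Rx@0 = -3159.8400 N
  Ry@0 = -255.1031 N
  Ry@4 = +3642.7831 N

-333.485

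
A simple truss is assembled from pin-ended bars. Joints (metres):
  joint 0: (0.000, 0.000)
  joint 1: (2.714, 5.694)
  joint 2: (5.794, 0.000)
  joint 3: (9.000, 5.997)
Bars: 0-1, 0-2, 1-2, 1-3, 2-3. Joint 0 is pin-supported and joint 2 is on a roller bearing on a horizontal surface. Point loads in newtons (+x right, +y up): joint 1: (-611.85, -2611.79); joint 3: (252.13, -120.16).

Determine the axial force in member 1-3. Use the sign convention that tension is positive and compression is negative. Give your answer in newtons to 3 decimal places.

N=4 nodes, M=5 members, R=3 reactions → 2N=8, M+R=8
member 0 (0-1): L=6.3077, (cx,cy)=(0.4303,0.9027)
member 1 (0-2): L=5.7940, (cx,cy)=(1.0000,0.0000)
member 2 (1-2): L=6.4736, (cx,cy)=(0.4758,-0.8796)
member 3 (1-3): L=6.2933, (cx,cy)=(0.9988,0.0481)
member 4 (2-3): L=6.8002, (cx,cy)=(0.4715,0.8819)
solve A·x = −loads:
  F[0-1] = -1841.3878 N (compression)
  F[0-2] = +432.5663 N (tension)
  F[1-2] = -1061.7866 N (compression)
  F[1-3] = +325.1128 N (tension)
  F[2-3] = -154.0025 N (compression)
  Rx@0 = +359.7200 N
  Ry@0 = +1662.2248 N
  Ry@2 = +1069.7252 N

325.113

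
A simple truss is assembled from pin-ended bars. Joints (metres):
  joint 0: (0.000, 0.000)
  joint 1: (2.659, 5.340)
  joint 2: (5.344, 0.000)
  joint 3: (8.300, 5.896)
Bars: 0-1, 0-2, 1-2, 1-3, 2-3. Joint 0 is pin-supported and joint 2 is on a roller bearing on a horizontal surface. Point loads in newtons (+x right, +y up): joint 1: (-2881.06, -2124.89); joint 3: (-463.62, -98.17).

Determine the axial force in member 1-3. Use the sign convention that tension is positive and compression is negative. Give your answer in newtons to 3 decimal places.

N=4 nodes, M=5 members, R=3 reactions → 2N=8, M+R=8
member 0 (0-1): L=5.9654, (cx,cy)=(0.4457,0.8952)
member 1 (0-2): L=5.3440, (cx,cy)=(1.0000,0.0000)
member 2 (1-2): L=5.9770, (cx,cy)=(0.4492,-0.8934)
member 3 (1-3): L=5.6683, (cx,cy)=(0.9952,0.0981)
member 4 (2-3): L=6.5955, (cx,cy)=(0.4482,0.8939)
solve A·x = −loads:
  F[0-1] = -4919.4634 N (compression)
  F[0-2] = -1151.8892 N (compression)
  F[1-2] = +2502.5891 N (tension)
  F[1-3] = -438.0568 N (compression)
  F[2-3] = -61.7507 N (compression)
  Rx@0 = +3344.6800 N
  Ry@0 = +4403.7244 N
  Ry@2 = -2180.6644 N

-438.057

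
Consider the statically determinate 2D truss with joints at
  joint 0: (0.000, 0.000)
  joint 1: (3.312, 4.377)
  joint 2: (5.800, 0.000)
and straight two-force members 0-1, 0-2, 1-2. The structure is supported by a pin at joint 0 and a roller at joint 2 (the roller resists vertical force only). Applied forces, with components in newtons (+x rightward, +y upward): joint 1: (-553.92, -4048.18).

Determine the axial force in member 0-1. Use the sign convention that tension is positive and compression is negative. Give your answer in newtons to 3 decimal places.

-2701.849

N=3 nodes, M=3 members, R=3 reactions → 2N=6, M+R=6
member 0 (0-1): L=5.4888, (cx,cy)=(0.6034,0.7974)
member 1 (0-2): L=5.8000, (cx,cy)=(1.0000,0.0000)
member 2 (1-2): L=5.0347, (cx,cy)=(0.4942,-0.8694)
solve A·x = −loads:
  F[0-1] = -2701.8487 N (compression)
  F[0-2] = +1076.3893 N (tension)
  F[1-2] = -2178.1770 N (compression)
  Rx@0 = +553.9200 N
  Ry@0 = +2154.5482 N
  Ry@2 = +1893.6318 N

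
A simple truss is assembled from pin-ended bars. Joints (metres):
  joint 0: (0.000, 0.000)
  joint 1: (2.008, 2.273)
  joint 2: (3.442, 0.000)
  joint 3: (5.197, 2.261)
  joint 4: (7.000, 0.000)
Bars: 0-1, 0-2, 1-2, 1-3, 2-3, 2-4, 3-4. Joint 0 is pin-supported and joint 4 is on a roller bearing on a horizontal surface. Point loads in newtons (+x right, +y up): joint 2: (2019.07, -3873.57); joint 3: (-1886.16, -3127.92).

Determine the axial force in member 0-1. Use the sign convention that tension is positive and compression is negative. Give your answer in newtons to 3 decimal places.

N=5 nodes, M=7 members, R=3 reactions → 2N=10, M+R=10
member 0 (0-1): L=3.0329, (cx,cy)=(0.6621,0.7494)
member 1 (0-2): L=3.4420, (cx,cy)=(1.0000,0.0000)
member 2 (1-2): L=2.6875, (cx,cy)=(0.5336,-0.8458)
member 3 (1-3): L=3.1890, (cx,cy)=(1.0000,-0.0038)
member 4 (2-3): L=2.8622, (cx,cy)=(0.6132,0.7900)
member 5 (2-4): L=3.5580, (cx,cy)=(1.0000,0.0000)
member 6 (3-4): L=2.8919, (cx,cy)=(0.6235,-0.7818)
solve A·x = −loads:
  F[0-1] = -4515.0489 N (compression)
  F[0-2] = +3122.1822 N (tension)
  F[1-2] = +4023.7468 N (tension)
  F[1-3] = -5136.2710 N (compression)
  F[2-3] = +595.5663 N (tension)
  F[2-4] = +2884.8935 N (tension)
  F[3-4] = -4627.1469 N (compression)
  Rx@0 = -132.9100 N
  Ry@0 = +3383.7728 N
  Ry@4 = +3617.7172 N

-4515.049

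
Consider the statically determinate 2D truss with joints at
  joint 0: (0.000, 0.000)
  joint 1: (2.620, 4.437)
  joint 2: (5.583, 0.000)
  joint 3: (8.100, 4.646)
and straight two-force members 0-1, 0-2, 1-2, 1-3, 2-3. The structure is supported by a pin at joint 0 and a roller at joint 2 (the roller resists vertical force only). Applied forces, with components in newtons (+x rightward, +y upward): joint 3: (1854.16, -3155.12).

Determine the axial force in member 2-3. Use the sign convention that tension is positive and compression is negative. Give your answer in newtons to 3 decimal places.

N=4 nodes, M=5 members, R=3 reactions → 2N=8, M+R=8
member 0 (0-1): L=5.1528, (cx,cy)=(0.5085,0.8611)
member 1 (0-2): L=5.5830, (cx,cy)=(1.0000,0.0000)
member 2 (1-2): L=5.3354, (cx,cy)=(0.5553,-0.8316)
member 3 (1-3): L=5.4840, (cx,cy)=(0.9993,0.0381)
member 4 (2-3): L=5.2840, (cx,cy)=(0.4763,0.8793)
solve A·x = −loads:
  F[0-1] = +3443.8027 N (tension)
  F[0-2] = +103.1199 N (tension)
  F[1-2] = -3398.9583 N (compression)
  F[1-3] = +3641.2929 N (tension)
  F[2-3] = -3746.2152 N (compression)
  Rx@0 = -1854.1600 N
  Ry@0 = -2965.4065 N
  Ry@2 = +6120.5265 N

-3746.215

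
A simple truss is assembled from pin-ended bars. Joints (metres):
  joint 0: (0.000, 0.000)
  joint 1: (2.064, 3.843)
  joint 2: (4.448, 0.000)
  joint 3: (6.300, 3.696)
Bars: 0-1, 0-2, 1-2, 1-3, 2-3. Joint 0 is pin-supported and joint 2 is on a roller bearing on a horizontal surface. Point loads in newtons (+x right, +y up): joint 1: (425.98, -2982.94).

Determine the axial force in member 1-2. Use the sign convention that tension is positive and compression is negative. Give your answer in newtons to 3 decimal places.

-2061.981

N=4 nodes, M=5 members, R=3 reactions → 2N=8, M+R=8
member 0 (0-1): L=4.3622, (cx,cy)=(0.4732,0.8810)
member 1 (0-2): L=4.4480, (cx,cy)=(1.0000,0.0000)
member 2 (1-2): L=4.5224, (cx,cy)=(0.5272,-0.8498)
member 3 (1-3): L=4.2385, (cx,cy)=(0.9994,-0.0347)
member 4 (2-3): L=4.1340, (cx,cy)=(0.4480,0.8940)
solve A·x = −loads:
  F[0-1] = -1397.0036 N (compression)
  F[0-2] = +1086.9811 N (tension)
  F[1-2] = -2061.9814 N (compression)
  F[1-3] = -0.0000 N (tension)
  F[2-3] = +0.0000 N (tension)
  Rx@0 = -425.9800 N
  Ry@0 = +1230.7302 N
  Ry@2 = +1752.2098 N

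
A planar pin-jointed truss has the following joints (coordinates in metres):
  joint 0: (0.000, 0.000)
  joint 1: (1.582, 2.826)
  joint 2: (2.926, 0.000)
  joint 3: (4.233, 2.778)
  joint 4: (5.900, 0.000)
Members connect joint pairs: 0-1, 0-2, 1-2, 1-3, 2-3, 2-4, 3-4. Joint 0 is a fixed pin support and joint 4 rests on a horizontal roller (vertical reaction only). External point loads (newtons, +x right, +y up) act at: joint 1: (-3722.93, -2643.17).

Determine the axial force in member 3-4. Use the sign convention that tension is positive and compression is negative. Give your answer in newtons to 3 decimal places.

1253.103

N=5 nodes, M=7 members, R=3 reactions → 2N=10, M+R=10
member 0 (0-1): L=3.2387, (cx,cy)=(0.4885,0.8726)
member 1 (0-2): L=2.9260, (cx,cy)=(1.0000,0.0000)
member 2 (1-2): L=3.1293, (cx,cy)=(0.4295,-0.9031)
member 3 (1-3): L=2.6514, (cx,cy)=(0.9998,-0.0181)
member 4 (2-3): L=3.0701, (cx,cy)=(0.4257,0.9049)
member 5 (2-4): L=2.9740, (cx,cy)=(1.0000,0.0000)
member 6 (3-4): L=3.2398, (cx,cy)=(0.5145,-0.8575)
solve A·x = −loads:
  F[0-1] = -4260.5419 N (compression)
  F[0-2] = -1641.7757 N (compression)
  F[1-2] = +1166.9494 N (tension)
  F[1-3] = +1140.7731 N (tension)
  F[2-3] = -1164.6505 N (compression)
  F[2-4] = -644.7728 N (compression)
  F[3-4] = +1253.1025 N (tension)
  Rx@0 = +3722.9300 N
  Ry@0 = +3717.6624 N
  Ry@4 = -1074.4924 N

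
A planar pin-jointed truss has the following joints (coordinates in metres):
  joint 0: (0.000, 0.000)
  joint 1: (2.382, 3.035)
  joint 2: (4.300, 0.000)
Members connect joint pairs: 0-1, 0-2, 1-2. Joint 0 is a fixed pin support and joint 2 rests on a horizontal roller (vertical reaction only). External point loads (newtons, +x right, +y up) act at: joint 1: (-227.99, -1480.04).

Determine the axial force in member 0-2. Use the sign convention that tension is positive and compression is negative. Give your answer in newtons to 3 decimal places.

416.433

N=3 nodes, M=3 members, R=3 reactions → 2N=6, M+R=6
member 0 (0-1): L=3.8581, (cx,cy)=(0.6174,0.7867)
member 1 (0-2): L=4.3000, (cx,cy)=(1.0000,0.0000)
member 2 (1-2): L=3.5903, (cx,cy)=(0.5342,-0.8453)
solve A·x = −loads:
  F[0-1] = -1043.7732 N (compression)
  F[0-2] = +416.4334 N (tension)
  F[1-2] = -779.5115 N (compression)
  Rx@0 = +227.9900 N
  Ry@0 = +821.0852 N
  Ry@2 = +658.9548 N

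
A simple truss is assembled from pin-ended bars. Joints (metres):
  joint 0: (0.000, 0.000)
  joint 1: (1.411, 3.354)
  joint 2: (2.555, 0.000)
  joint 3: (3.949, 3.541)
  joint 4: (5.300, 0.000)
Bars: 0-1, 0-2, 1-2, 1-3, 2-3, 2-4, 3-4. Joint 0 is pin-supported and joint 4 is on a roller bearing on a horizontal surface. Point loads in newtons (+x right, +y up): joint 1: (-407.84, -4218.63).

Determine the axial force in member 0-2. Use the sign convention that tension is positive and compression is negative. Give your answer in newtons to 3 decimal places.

N=5 nodes, M=7 members, R=3 reactions → 2N=10, M+R=10
member 0 (0-1): L=3.6387, (cx,cy)=(0.3878,0.9218)
member 1 (0-2): L=2.5550, (cx,cy)=(1.0000,0.0000)
member 2 (1-2): L=3.5437, (cx,cy)=(0.3228,-0.9465)
member 3 (1-3): L=2.5449, (cx,cy)=(0.9973,0.0735)
member 4 (2-3): L=3.8055, (cx,cy)=(0.3663,0.9305)
member 5 (2-4): L=2.7450, (cx,cy)=(1.0000,0.0000)
member 6 (3-4): L=3.7900, (cx,cy)=(0.3565,-0.9343)
solve A·x = −loads:
  F[0-1] = -3638.2935 N (compression)
  F[0-2] = +1002.9971 N (tension)
  F[1-2] = -967.7126 N (compression)
  F[1-3] = -692.4689 N (compression)
  F[2-3] = +984.3179 N (tension)
  F[2-4] = +330.0306 N (tension)
  F[3-4] = -925.8375 N (compression)
  Rx@0 = +407.8400 N
  Ry@0 = +3353.6127 N
  Ry@4 = +865.0173 N

1002.997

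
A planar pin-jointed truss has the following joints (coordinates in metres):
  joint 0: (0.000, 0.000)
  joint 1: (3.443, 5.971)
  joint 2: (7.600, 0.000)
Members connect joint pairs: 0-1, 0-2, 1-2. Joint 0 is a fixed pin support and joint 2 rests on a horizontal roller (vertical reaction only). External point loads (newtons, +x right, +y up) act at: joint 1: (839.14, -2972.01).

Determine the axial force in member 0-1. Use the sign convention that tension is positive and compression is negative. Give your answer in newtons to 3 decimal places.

-1115.474

N=3 nodes, M=3 members, R=3 reactions → 2N=6, M+R=6
member 0 (0-1): L=6.8925, (cx,cy)=(0.4995,0.8663)
member 1 (0-2): L=7.6000, (cx,cy)=(1.0000,0.0000)
member 2 (1-2): L=7.2755, (cx,cy)=(0.5714,-0.8207)
solve A·x = −loads:
  F[0-1] = -1115.4742 N (compression)
  F[0-2] = +1396.3480 N (tension)
  F[1-2] = -2443.8745 N (compression)
  Rx@0 = -839.1400 N
  Ry@0 = +966.3343 N
  Ry@2 = +2005.6757 N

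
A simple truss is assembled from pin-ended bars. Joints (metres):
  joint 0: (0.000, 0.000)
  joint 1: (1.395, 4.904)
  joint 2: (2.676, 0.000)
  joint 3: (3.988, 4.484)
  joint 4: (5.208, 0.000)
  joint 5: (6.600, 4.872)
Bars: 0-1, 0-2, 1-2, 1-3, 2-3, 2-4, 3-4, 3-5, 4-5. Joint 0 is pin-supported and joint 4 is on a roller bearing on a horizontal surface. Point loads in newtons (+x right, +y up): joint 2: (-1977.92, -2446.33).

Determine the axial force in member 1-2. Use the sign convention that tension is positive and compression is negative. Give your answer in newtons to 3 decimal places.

N=6 nodes, M=9 members, R=3 reactions → 2N=12, M+R=12
member 0 (0-1): L=5.0986, (cx,cy)=(0.2736,0.9618)
member 1 (0-2): L=2.6760, (cx,cy)=(1.0000,0.0000)
member 2 (1-2): L=5.0685, (cx,cy)=(0.2527,-0.9675)
member 3 (1-3): L=2.6268, (cx,cy)=(0.9871,-0.1599)
member 4 (2-3): L=4.6720, (cx,cy)=(0.2808,0.9598)
member 5 (2-4): L=2.5320, (cx,cy)=(1.0000,0.0000)
member 6 (3-4): L=4.6470, (cx,cy)=(0.2625,-0.9649)
member 7 (3-5): L=2.6407, (cx,cy)=(0.9891,0.1469)
member 8 (4-5): L=5.0670, (cx,cy)=(0.2747,0.9615)
solve A·x = −loads:
  F[0-1] = -1236.5288 N (compression)
  F[0-2] = -1639.5970 N (compression)
  F[1-2] = +1342.7002 N (tension)
  F[1-3] = -686.5025 N (compression)
  F[2-3] = +1195.3196 N (tension)
  F[2-4] = +341.9987 N (tension)
  F[3-4] = -1302.6799 N (compression)
  F[3-5] = -0.0000 N (compression)
  F[4-5] = +0.0000 N (tension)
  Rx@0 = +1977.9200 N
  Ry@0 = +1189.3448 N
  Ry@4 = +1256.9852 N

1342.700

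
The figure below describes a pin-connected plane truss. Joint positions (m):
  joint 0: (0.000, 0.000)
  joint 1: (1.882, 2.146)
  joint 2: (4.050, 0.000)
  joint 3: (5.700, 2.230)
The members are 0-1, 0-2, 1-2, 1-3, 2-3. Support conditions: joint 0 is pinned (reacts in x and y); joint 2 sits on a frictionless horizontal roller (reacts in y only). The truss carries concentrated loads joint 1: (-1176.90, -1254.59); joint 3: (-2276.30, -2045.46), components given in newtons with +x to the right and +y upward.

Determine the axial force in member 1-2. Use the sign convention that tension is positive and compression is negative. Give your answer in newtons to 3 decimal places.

N=4 nodes, M=5 members, R=3 reactions → 2N=8, M+R=8
member 0 (0-1): L=2.8543, (cx,cy)=(0.6593,0.7518)
member 1 (0-2): L=4.0500, (cx,cy)=(1.0000,0.0000)
member 2 (1-2): L=3.0505, (cx,cy)=(0.7107,-0.7035)
member 3 (1-3): L=3.8189, (cx,cy)=(0.9998,0.0220)
member 4 (2-3): L=2.7741, (cx,cy)=(0.5948,0.8039)
solve A·x = −loads:
  F[0-1] = -2281.3936 N (compression)
  F[0-2] = -1948.9688 N (compression)
  F[1-2] = +630.5520 N (tension)
  F[1-3] = -775.6544 N (compression)
  F[2-3] = -2523.2722 N (compression)
  Rx@0 = +3453.2000 N
  Ry@0 = +1715.2391 N
  Ry@2 = +1584.8109 N

630.552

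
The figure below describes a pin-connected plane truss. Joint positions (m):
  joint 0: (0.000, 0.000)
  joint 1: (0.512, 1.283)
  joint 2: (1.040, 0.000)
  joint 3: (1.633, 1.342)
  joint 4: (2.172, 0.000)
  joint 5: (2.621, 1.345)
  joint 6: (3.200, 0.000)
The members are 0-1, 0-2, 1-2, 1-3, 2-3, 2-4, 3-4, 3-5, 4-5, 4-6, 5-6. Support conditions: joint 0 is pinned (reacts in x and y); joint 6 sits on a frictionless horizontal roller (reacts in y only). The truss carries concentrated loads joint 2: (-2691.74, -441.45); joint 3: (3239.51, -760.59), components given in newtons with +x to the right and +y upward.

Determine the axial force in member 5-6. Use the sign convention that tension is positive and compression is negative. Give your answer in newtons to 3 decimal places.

-2057.880

N=7 nodes, M=11 members, R=3 reactions → 2N=14, M+R=14
member 0 (0-1): L=1.3814, (cx,cy)=(0.3706,0.9288)
member 1 (0-2): L=1.0400, (cx,cy)=(1.0000,0.0000)
member 2 (1-2): L=1.3874, (cx,cy)=(0.3806,-0.9248)
member 3 (1-3): L=1.1226, (cx,cy)=(0.9986,0.0526)
member 4 (2-3): L=1.4672, (cx,cy)=(0.4042,0.9147)
member 5 (2-4): L=1.1320, (cx,cy)=(1.0000,0.0000)
member 6 (3-4): L=1.4462, (cx,cy)=(0.3727,-0.9280)
member 7 (3-5): L=0.9880, (cx,cy)=(1.0000,0.0030)
member 8 (4-5): L=1.4180, (cx,cy)=(0.3167,0.9485)
member 9 (4-6): L=1.0280, (cx,cy)=(1.0000,0.0000)
member 10 (5-6): L=1.4643, (cx,cy)=(0.3954,-0.9185)
solve A·x = −loads:
  F[0-1] = +740.9100 N (tension)
  F[0-2] = +273.1579 N (tension)
  F[1-2] = -713.0593 N (compression)
  F[1-3] = +546.7357 N (tension)
  F[2-3] = +1203.5386 N (tension)
  F[2-4] = +2207.0872 N (tension)
  F[3-4] = -2041.6704 N (compression)
  F[3-5] = -1446.1598 N (compression)
  F[4-5] = +1997.3498 N (tension)
  F[4-6] = +813.6906 N (tension)
  F[5-6] = -2057.8801 N (compression)
  Rx@0 = -547.7700 N
  Ry@0 = -688.1393 N
  Ry@6 = +1890.1793 N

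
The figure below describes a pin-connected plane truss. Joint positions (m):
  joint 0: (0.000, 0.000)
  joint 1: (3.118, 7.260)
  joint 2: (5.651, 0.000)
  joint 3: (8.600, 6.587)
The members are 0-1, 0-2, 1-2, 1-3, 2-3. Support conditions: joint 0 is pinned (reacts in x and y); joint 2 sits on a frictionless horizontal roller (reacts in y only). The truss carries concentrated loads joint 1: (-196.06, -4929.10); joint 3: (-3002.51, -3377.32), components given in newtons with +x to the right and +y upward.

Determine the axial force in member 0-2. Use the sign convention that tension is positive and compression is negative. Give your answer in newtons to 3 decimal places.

N=4 nodes, M=5 members, R=3 reactions → 2N=8, M+R=8
member 0 (0-1): L=7.9012, (cx,cy)=(0.3946,0.9188)
member 1 (0-2): L=5.6510, (cx,cy)=(1.0000,0.0000)
member 2 (1-2): L=7.6892, (cx,cy)=(0.3294,-0.9442)
member 3 (1-3): L=5.5232, (cx,cy)=(0.9925,-0.1219)
member 4 (2-3): L=7.2170, (cx,cy)=(0.4086,0.9127)
solve A·x = −loads:
  F[0-1] = -4569.5034 N (compression)
  F[0-2] = -1395.3442 N (compression)
  F[1-2] = -589.9221 N (compression)
  F[1-3] = -1423.4384 N (compression)
  F[2-3] = -3890.3756 N (compression)
  Rx@0 = +3198.5700 N
  Ry@0 = +4198.6591 N
  Ry@2 = +4107.7609 N

-1395.344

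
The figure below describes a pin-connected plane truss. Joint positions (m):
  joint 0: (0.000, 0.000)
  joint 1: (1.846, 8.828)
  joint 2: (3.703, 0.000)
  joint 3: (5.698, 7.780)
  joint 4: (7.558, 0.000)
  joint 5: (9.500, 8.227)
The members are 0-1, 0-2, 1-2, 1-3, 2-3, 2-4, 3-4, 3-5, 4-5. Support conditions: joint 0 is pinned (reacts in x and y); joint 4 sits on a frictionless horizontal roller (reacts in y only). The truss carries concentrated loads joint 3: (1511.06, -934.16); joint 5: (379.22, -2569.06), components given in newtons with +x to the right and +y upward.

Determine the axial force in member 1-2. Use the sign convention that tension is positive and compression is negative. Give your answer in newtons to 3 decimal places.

-2747.620

N=6 nodes, M=9 members, R=3 reactions → 2N=12, M+R=12
member 0 (0-1): L=9.0189, (cx,cy)=(0.2047,0.9788)
member 1 (0-2): L=3.7030, (cx,cy)=(1.0000,0.0000)
member 2 (1-2): L=9.0212, (cx,cy)=(0.2058,-0.9786)
member 3 (1-3): L=3.9920, (cx,cy)=(0.9649,-0.2625)
member 4 (2-3): L=8.0317, (cx,cy)=(0.2484,0.9687)
member 5 (2-4): L=3.8550, (cx,cy)=(1.0000,0.0000)
member 6 (3-4): L=7.9992, (cx,cy)=(0.2325,-0.9726)
member 7 (3-5): L=3.8282, (cx,cy)=(0.9932,0.1168)
member 8 (4-5): L=8.4531, (cx,cy)=(0.2297,0.9733)
solve A·x = −loads:
  F[0-1] = +2450.3237 N (tension)
  F[0-2] = +1388.7469 N (tension)
  F[1-2] = -2747.6203 N (compression)
  F[1-3] = +1105.9160 N (tension)
  F[2-3] = +2775.7694 N (tension)
  F[2-4] = +133.6792 N (tension)
  F[3-4] = -3303.9750 N (compression)
  F[3-5] = +1020.7696 N (tension)
  F[4-5] = -2762.1308 N (compression)
  Rx@0 = -1890.2800 N
  Ry@0 = -2398.4476 N
  Ry@4 = +5901.6676 N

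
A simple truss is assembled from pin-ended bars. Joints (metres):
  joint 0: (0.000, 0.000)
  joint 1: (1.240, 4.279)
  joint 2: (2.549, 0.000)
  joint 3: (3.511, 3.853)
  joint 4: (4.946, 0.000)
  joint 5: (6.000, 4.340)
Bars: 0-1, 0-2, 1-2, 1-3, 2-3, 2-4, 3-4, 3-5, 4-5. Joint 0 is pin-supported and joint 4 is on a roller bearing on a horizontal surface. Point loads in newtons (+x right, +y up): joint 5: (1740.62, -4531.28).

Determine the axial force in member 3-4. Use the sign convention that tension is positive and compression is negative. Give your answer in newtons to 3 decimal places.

-2037.481

N=6 nodes, M=9 members, R=3 reactions → 2N=12, M+R=12
member 0 (0-1): L=4.4550, (cx,cy)=(0.2783,0.9605)
member 1 (0-2): L=2.5490, (cx,cy)=(1.0000,0.0000)
member 2 (1-2): L=4.4747, (cx,cy)=(0.2925,-0.9563)
member 3 (1-3): L=2.3106, (cx,cy)=(0.9829,-0.1844)
member 4 (2-3): L=3.9713, (cx,cy)=(0.2422,0.9702)
member 5 (2-4): L=2.3970, (cx,cy)=(1.0000,0.0000)
member 6 (3-4): L=4.1115, (cx,cy)=(0.3490,-0.9371)
member 7 (3-5): L=2.5362, (cx,cy)=(0.9814,0.1920)
member 8 (4-5): L=4.4662, (cx,cy)=(0.2360,0.9718)
solve A·x = −loads:
  F[0-1] = +2595.5422 N (tension)
  F[0-2] = +1018.1871 N (tension)
  F[1-2] = -2916.0674 N (compression)
  F[1-3] = +1602.9510 N (tension)
  F[2-3] = +2874.1082 N (tension)
  F[2-4] = -531.0746 N (compression)
  F[3-4] = -2037.4809 N (compression)
  F[3-5] = +3039.3693 N (tension)
  F[4-5] = -5263.5758 N (compression)
  Rx@0 = -1740.6200 N
  Ry@0 = -2492.9761 N
  Ry@4 = +7024.2561 N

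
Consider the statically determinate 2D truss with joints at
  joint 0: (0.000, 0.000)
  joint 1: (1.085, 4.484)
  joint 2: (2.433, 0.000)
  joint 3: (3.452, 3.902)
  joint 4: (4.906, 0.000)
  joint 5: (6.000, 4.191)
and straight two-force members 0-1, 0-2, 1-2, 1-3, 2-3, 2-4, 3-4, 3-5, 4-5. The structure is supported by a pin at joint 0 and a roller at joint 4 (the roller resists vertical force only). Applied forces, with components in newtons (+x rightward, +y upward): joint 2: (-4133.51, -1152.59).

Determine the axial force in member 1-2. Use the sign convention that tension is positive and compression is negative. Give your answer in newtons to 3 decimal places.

694.080

N=6 nodes, M=9 members, R=3 reactions → 2N=12, M+R=12
member 0 (0-1): L=4.6134, (cx,cy)=(0.2352,0.9720)
member 1 (0-2): L=2.4330, (cx,cy)=(1.0000,0.0000)
member 2 (1-2): L=4.6822, (cx,cy)=(0.2879,-0.9577)
member 3 (1-3): L=2.4375, (cx,cy)=(0.9711,-0.2388)
member 4 (2-3): L=4.0329, (cx,cy)=(0.2527,0.9676)
member 5 (2-4): L=2.4730, (cx,cy)=(1.0000,0.0000)
member 6 (3-4): L=4.1641, (cx,cy)=(0.3492,-0.9371)
member 7 (3-5): L=2.5643, (cx,cy)=(0.9936,0.1127)
member 8 (4-5): L=4.3314, (cx,cy)=(0.2526,0.9676)
solve A·x = −loads:
  F[0-1] = -597.7604 N (compression)
  F[0-2] = -3992.9261 N (compression)
  F[1-2] = +694.0795 N (tension)
  F[1-3] = -350.5460 N (compression)
  F[2-3] = +504.2593 N (tension)
  F[2-4] = +212.9936 N (tension)
  F[3-4] = -609.9907 N (compression)
  F[3-5] = -0.0000 N (tension)
  F[4-5] = +0.0000 N (tension)
  Rx@0 = +4133.5100 N
  Ry@0 = +580.9937 N
  Ry@4 = +571.5963 N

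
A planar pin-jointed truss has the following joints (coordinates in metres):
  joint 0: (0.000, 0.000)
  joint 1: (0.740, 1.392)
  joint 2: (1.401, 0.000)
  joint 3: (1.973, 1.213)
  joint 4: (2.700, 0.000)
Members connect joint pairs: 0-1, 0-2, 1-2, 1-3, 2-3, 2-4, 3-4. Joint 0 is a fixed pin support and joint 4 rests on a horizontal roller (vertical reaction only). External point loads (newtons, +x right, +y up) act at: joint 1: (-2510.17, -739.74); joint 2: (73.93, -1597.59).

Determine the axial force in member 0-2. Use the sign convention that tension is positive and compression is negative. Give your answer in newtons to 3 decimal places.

-1054.191

N=5 nodes, M=7 members, R=3 reactions → 2N=10, M+R=10
member 0 (0-1): L=1.5765, (cx,cy)=(0.4694,0.8830)
member 1 (0-2): L=1.4010, (cx,cy)=(1.0000,0.0000)
member 2 (1-2): L=1.5410, (cx,cy)=(0.4290,-0.9033)
member 3 (1-3): L=1.2459, (cx,cy)=(0.9896,-0.1437)
member 4 (2-3): L=1.3411, (cx,cy)=(0.4265,0.9045)
member 5 (2-4): L=1.2990, (cx,cy)=(1.0000,0.0000)
member 6 (3-4): L=1.4142, (cx,cy)=(0.5141,-0.8577)
solve A·x = −loads:
  F[0-1] = -2944.2731 N (compression)
  F[0-2] = -1054.1907 N (compression)
  F[1-2] = +2016.7913 N (tension)
  F[1-3] = +265.7734 N (tension)
  F[2-3] = -247.9143 N (compression)
  F[2-4] = -157.2770 N (compression)
  F[3-4] = +305.9390 N (tension)
  Rx@0 = +2436.2400 N
  Ry@0 = +2599.7468 N
  Ry@4 = -262.4168 N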